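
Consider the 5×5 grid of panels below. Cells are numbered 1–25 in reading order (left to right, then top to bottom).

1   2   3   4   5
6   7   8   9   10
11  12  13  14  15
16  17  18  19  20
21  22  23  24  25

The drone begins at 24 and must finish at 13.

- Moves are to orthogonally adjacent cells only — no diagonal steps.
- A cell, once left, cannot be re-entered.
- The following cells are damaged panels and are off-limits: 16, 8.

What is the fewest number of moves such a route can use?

3

The Manhattan distance from 24 to 13 is |5−3| + |4−3| = 3, so at least 3 moves are needed.
A route of 3 moves achieves this: 24 → 19 → 14 → 13.
Since 3 matches the lower bound, it is optimal.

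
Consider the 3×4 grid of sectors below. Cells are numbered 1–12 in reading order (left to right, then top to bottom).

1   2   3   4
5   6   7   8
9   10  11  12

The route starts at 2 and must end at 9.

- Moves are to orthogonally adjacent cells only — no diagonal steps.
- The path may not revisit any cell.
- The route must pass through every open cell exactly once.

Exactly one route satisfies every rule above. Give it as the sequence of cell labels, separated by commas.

Need to visit all 12 open cells exactly once, starting at 2 and ending at 9.
Cell 12 has only two open neighbours (8 and 11), so the path must pass straight through it: one of those is the cell it's entered from and the other is where it exits.
Route from 2: left 1 to 1, down 1 to 5, right 2 to 7, up 1 to 3, right 1 to 4, down 2 to 12, left 3 to 9 — 11 moves in all.
Check: all 12 open cells covered.

2, 1, 5, 6, 7, 3, 4, 8, 12, 11, 10, 9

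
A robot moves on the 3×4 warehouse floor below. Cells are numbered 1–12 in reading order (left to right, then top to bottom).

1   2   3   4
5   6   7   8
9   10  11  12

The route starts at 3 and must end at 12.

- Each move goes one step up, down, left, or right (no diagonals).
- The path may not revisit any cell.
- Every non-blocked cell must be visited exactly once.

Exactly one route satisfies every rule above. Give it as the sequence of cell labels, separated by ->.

3 -> 4 -> 8 -> 7 -> 6 -> 2 -> 1 -> 5 -> 9 -> 10 -> 11 -> 12

Need to visit all 12 open cells exactly once, starting at 3 and ending at 12.
Cell 9 has only two open neighbours (5 and 10), so the path must pass straight through it: one of those is the cell it's entered from and the other is where it exits.
Route from 3: right 1 to 4, down 1 to 8, left 2 to 6, up 1 to 2, left 1 to 1, down 2 to 9, right 3 to 12 — 11 moves in all.
Check: all 12 open cells covered.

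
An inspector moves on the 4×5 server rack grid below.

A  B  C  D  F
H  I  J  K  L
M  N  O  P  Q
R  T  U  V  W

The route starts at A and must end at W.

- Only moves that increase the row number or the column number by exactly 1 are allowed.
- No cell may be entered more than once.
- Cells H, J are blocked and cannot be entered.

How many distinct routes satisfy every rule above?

A right/down-only route from A to W makes exactly 3 down-moves and 4 right-moves in some order.
With no other constraints that would be C(7,3) = 35 routes.
Subtract routes through each blocked cell (inclusion–exclusion for overlaps): − through H: 15 − through J: 18 + through H&J: 6 → 8.
That gives 8 routes.

8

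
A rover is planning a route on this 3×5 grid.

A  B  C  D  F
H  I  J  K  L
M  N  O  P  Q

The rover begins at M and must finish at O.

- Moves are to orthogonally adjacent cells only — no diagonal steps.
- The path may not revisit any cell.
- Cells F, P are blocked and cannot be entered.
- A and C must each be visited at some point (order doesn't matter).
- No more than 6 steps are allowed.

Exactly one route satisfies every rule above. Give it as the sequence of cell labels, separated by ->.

M -> H -> A -> B -> C -> J -> O

The budget equals the shortest possible length, so every move has to be on a shortest route through the required cells.
Route from M: up 2 to A, right 2 to C, down 2 to O — 6 moves in all.
Check: all required cells visited; 6 ≤ 6 moves.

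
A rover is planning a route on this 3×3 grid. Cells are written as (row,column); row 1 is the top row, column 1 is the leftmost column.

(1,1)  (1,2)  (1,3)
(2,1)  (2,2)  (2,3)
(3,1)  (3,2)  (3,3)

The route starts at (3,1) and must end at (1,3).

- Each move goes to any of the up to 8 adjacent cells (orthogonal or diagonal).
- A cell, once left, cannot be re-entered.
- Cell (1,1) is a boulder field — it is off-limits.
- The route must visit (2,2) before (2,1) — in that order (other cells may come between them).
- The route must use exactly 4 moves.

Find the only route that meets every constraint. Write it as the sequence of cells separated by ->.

(3,1) -> (2,2) -> (2,1) -> (1,2) -> (1,3)

The waypoints must appear in the order (2,2), (2,1), with no cell reused.
Route from (3,1): up-right to (2,2), left to (2,1), up-right to (1,2), right to (1,3) — 4 moves in all.
Check: order respected ((2,2) at step 1, (2,1) at step 2); 4 moves as required.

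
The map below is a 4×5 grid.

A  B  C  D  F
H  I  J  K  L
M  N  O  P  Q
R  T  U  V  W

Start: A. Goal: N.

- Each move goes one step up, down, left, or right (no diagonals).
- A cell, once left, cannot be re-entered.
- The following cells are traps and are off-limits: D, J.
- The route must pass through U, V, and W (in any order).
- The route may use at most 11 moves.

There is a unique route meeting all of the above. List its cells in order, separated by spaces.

The budget equals the shortest possible length, so every move has to be on a shortest route through the required cells.
Route from A: down 3 to R, right 4 to W, up 1 to Q, left 3 to N — 11 moves in all.
Check: all required cells visited; 11 ≤ 11 moves.

A H M R T U V W Q P O N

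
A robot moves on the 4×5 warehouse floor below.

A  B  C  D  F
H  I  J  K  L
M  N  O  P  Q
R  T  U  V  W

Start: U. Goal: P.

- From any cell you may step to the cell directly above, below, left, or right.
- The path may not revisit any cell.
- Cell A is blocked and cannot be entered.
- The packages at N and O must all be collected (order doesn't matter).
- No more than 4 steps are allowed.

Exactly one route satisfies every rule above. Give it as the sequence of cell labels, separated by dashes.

The budget equals the shortest possible length, so every move has to be on a shortest route through the required cells.
Route from U: left to T, up to N, 2× right (reaching P) — 4 moves in all.
Check: all required cells visited; 4 ≤ 4 moves.

U - T - N - O - P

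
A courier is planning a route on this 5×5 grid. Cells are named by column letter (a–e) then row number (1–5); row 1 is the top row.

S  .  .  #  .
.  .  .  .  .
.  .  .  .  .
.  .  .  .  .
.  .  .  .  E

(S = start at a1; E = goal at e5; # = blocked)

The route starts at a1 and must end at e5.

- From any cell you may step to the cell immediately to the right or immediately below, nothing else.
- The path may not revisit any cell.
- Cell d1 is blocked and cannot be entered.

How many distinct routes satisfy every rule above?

A right/down-only route from a1 to e5 makes exactly 4 down-moves and 4 right-moves in some order.
With no other constraints that would be C(8,4) = 70 routes.
Subtract routes through each blocked cell (inclusion–exclusion for overlaps): − through d1: 5 → 65.
That gives 65 routes.

65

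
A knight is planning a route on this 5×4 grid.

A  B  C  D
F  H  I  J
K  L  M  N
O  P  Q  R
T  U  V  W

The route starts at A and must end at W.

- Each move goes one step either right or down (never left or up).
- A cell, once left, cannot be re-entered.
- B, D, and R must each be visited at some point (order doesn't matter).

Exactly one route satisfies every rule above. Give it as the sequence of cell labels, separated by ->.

Moves only go right or down, so the column and row indices never decrease.
Route from A: right 3 to D, down 4 to W — 7 moves in all.
Check: all required cells visited.

A -> B -> C -> D -> J -> N -> R -> W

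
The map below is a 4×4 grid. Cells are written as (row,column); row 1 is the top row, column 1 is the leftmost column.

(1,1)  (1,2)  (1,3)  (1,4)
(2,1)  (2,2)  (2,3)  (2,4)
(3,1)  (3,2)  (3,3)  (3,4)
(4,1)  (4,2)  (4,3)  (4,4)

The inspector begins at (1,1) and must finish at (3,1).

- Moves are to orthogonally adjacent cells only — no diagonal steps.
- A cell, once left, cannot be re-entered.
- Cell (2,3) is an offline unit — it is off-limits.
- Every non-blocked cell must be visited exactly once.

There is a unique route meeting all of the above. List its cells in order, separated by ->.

Need to visit all 15 open cells exactly once, starting at (1,1) and ending at (3,1).
Cell (1,3) has only two open neighbours ((1,2) and (1,4)), so the path must pass straight through it: one of those is the cell it's entered from and the other is where it exits.
Route from (1,1): down 1 to (2,1), right 1 to (2,2), up 1 to (1,2), right 2 to (1,4), down 3 to (4,4), left 1 to (4,3), up 1 to (3,3), left 1 to (3,2), down 1 to (4,2), left 1 to (4,1), up 1 to (3,1) — 14 moves in all.
Check: all 15 open cells covered.

(1,1) -> (2,1) -> (2,2) -> (1,2) -> (1,3) -> (1,4) -> (2,4) -> (3,4) -> (4,4) -> (4,3) -> (3,3) -> (3,2) -> (4,2) -> (4,1) -> (3,1)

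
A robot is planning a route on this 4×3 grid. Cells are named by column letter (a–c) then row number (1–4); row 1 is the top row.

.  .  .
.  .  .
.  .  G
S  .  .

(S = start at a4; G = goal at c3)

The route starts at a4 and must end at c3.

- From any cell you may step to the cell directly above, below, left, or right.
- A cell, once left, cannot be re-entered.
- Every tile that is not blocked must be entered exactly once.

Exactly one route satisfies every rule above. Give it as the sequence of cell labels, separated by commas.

Need to visit all 12 open cells exactly once, starting at a4 and ending at c3.
Cell c4 has only two open neighbours (c3 and b4), so the path must pass straight through it: one of those is the cell it's entered from and the other is where it exits.
Route from a4: 3× up (reaching a1), 2× right (reaching c1), down to c2, left to b2, 2× down (reaching b4), right to c4, up to c3 — 11 moves in all.
Check: all 12 open cells covered.

a4, a3, a2, a1, b1, c1, c2, b2, b3, b4, c4, c3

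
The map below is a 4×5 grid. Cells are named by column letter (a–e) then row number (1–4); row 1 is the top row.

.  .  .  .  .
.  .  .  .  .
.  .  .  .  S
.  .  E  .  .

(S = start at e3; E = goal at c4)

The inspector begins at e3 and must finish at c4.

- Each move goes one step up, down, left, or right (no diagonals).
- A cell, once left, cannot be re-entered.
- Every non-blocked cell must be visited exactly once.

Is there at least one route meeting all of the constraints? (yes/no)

One route that works: e3 → e4 → d4 → d3 → d2 → e2 → e1 → d1 → c1 → c2 → c3 → b3 → b2 → b1 → a1 → a2 → a3 → a4 → b4 → c4.

yes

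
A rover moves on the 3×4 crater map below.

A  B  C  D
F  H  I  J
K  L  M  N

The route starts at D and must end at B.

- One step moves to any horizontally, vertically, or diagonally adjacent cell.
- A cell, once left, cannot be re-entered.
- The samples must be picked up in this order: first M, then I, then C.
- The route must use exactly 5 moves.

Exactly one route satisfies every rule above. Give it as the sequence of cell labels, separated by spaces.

The waypoints must appear in the order M, I, C, with no cell reused.
Route from D: down 1 to J, down-left 1 to M, up 2 to C, left 1 to B — 5 moves in all.
Check: order respected (M at step 2, I at step 3, C at step 4); 5 moves as required.

D J M I C B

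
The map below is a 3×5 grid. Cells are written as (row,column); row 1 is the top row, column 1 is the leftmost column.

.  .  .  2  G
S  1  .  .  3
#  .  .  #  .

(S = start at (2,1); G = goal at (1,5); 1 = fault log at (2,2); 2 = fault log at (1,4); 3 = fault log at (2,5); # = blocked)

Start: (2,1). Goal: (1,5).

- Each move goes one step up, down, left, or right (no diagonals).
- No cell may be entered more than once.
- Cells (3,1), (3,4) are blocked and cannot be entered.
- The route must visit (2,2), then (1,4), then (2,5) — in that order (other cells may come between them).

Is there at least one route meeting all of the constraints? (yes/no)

yes

One route that works: (2,1) → (2,2) → (1,2) → (1,3) → (1,4) → (2,4) → (2,5) → (1,5).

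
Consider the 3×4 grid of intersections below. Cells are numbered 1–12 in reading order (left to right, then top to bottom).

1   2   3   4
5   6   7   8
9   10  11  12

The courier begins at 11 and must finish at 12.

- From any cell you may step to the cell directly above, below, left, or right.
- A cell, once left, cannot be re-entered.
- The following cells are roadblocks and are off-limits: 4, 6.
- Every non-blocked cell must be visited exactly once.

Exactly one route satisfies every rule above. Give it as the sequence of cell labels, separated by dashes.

Need to visit all 10 open cells exactly once, starting at 11 and ending at 12.
Cell 8 has only two open neighbours (12 and 7), so the path must pass straight through it: one of those is the cell it's entered from and the other is where it exits.
Route from 11: left 2 to 9, up 2 to 1, right 2 to 3, down 1 to 7, right 1 to 8, down 1 to 12 — 9 moves in all.
Check: all 10 open cells covered.

11 - 10 - 9 - 5 - 1 - 2 - 3 - 7 - 8 - 12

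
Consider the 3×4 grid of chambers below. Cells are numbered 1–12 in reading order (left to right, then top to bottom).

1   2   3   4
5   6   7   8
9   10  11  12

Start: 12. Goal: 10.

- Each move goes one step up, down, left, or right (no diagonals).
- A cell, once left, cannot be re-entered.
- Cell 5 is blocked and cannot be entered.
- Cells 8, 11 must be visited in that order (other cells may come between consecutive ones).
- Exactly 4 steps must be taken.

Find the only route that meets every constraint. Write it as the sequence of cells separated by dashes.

The waypoints must appear in the order 8, 11, with no cell reused.
Route from 12: up to 8, left to 7, down to 11, left to 10 — 4 moves in all.
Check: order respected (8 at step 1, 11 at step 3); 4 moves as required.

12 - 8 - 7 - 11 - 10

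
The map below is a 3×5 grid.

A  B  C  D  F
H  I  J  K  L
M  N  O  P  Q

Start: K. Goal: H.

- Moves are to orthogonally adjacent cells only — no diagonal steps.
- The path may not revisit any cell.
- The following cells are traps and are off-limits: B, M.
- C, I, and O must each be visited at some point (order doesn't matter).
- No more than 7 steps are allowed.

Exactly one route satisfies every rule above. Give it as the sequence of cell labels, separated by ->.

The budget equals the shortest possible length, so every move has to be on a shortest route through the required cells.
Route from K: up to D, left to C, 2× down (reaching O), left to N, up to I, left to H — 7 moves in all.
Check: all required cells visited; 7 ≤ 7 moves.

K -> D -> C -> J -> O -> N -> I -> H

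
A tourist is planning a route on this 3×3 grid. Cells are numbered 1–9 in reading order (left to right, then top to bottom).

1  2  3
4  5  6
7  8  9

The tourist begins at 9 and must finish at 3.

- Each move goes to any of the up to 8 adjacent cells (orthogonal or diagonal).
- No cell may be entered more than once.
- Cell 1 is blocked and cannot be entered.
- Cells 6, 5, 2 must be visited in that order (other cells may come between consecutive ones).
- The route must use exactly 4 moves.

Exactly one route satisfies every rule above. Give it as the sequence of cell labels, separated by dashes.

The waypoints must appear in the order 6, 5, 2, with no cell reused.
Route from 9: up to 6, left to 5, up to 2, right to 3 — 4 moves in all.
Check: order respected (6 at step 1, 5 at step 2, 2 at step 3); 4 moves as required.

9 - 6 - 5 - 2 - 3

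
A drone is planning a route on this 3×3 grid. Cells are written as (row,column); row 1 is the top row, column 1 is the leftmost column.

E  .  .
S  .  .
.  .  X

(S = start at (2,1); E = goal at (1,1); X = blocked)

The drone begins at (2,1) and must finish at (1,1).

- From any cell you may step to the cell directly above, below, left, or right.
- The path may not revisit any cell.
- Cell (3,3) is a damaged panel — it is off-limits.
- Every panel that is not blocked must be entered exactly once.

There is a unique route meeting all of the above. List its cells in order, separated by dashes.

(2,1) - (3,1) - (3,2) - (2,2) - (2,3) - (1,3) - (1,2) - (1,1)

Need to visit all 8 open cells exactly once, starting at (2,1) and ending at (1,1).
Route from (2,1): down to (3,1), right to (3,2), up to (2,2), right to (2,3), up to (1,3), 2× left (reaching (1,1)) — 7 moves in all.
Check: all 8 open cells covered.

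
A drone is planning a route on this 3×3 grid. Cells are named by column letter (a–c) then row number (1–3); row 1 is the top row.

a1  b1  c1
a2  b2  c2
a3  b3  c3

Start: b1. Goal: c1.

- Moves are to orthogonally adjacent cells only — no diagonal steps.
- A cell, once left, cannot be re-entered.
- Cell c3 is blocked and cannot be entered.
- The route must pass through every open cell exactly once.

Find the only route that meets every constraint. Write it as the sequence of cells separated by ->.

b1 -> a1 -> a2 -> a3 -> b3 -> b2 -> c2 -> c1

Need to visit all 8 open cells exactly once, starting at b1 and ending at c1.
Cell a3 has only two open neighbours (a2 and b3), so the path must pass straight through it: one of those is the cell it's entered from and the other is where it exits.
Route from b1: left to a1, 2× down (reaching a3), right to b3, up to b2, right to c2, up to c1 — 7 moves in all.
Check: all 8 open cells covered.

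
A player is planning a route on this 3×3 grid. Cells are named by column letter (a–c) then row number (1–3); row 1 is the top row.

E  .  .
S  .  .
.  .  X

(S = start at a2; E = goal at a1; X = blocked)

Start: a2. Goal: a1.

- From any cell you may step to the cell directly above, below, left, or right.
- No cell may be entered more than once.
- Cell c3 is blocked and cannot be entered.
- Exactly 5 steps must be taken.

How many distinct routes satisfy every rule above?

2

Need simple routes of exactly 5 moves from a2 to a1 (Manhattan distance 1, so 2 moves are spent on a detour and 2 undoing it).
Enumerating: a2 a3 b3 b2 b1 a1 | a2 b2 c2 c1 b1 a1.
That gives 2 routes.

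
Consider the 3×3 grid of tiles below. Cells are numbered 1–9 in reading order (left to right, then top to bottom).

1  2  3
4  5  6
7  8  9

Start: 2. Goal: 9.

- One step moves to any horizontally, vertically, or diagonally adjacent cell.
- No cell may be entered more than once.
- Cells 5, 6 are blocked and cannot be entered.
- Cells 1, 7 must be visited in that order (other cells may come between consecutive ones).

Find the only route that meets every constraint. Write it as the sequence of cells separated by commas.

The waypoints must appear in the order 1, 7, with no cell reused.
Route from 2: left to 1, 2× down (reaching 7), 2× right (reaching 9) — 5 moves in all.
Check: order respected (1 at step 1, 7 at step 3).

2, 1, 4, 7, 8, 9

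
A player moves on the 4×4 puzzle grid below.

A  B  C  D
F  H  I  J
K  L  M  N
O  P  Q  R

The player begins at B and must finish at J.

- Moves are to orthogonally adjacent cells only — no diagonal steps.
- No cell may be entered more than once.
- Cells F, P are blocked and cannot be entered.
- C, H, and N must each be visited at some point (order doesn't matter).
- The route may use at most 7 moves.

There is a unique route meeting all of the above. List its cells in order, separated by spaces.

The budget equals the shortest possible length, so every move has to be on a shortest route through the required cells.
Route from B: right 1 to C, down 1 to I, left 1 to H, down 1 to L, right 2 to N, up 1 to J — 7 moves in all.
Check: all required cells visited; 7 ≤ 7 moves.

B C I H L M N J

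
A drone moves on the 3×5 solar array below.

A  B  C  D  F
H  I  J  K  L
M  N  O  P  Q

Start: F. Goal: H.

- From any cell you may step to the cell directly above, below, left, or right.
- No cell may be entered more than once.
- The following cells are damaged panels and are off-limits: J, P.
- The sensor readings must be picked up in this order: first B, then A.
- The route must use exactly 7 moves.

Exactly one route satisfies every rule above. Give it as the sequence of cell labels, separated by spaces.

The waypoints must appear in the order B, A, with no cell reused.
Route from F: down to L, left to K, up to D, 3× left (reaching A), down to H — 7 moves in all.
Check: order respected (B at step 5, A at step 6); 7 moves as required.

F L K D C B A H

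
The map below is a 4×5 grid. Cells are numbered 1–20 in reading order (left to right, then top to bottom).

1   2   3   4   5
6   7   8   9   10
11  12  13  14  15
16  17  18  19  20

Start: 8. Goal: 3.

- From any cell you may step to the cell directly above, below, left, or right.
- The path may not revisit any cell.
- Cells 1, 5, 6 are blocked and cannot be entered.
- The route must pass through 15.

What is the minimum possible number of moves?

7

Any route passes through 15 somewhere between 8 and 3. Summing Manhattan distances along the two legs (8 → 15 → 3) gives a lower bound of 3 + 4 = 7 moves.
A route of 7 moves achieves this: 8 → 13 → 14 → 15 → 10 → 9 → 4 → 3.
Since 7 matches the lower bound, it is optimal.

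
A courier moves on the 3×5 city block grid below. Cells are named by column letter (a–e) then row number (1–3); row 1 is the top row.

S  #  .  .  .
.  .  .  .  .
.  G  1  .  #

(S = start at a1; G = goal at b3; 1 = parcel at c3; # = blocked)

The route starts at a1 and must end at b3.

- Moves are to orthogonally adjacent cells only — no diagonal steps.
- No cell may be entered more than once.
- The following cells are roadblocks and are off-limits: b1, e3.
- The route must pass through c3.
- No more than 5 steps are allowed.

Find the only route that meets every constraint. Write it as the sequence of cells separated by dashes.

a1 - a2 - b2 - c2 - c3 - b3

The 5-move cap with required stops at c3 leaves no slack for detours.
Route from a1: down 1 to a2, right 2 to c2, down 1 to c3, left 1 to b3 — 5 moves in all.
Check: all required cells visited; 5 ≤ 5 moves.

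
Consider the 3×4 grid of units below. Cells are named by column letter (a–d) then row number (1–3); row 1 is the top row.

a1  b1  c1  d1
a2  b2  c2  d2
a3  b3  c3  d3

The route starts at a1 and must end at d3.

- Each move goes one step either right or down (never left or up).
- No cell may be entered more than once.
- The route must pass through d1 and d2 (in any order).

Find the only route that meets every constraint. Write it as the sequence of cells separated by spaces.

Moves only go right or down, so the column and row indices never decrease.
Route from a1: right 3 to d1, down 2 to d3 — 5 moves in all.
Check: all required cells visited.

a1 b1 c1 d1 d2 d3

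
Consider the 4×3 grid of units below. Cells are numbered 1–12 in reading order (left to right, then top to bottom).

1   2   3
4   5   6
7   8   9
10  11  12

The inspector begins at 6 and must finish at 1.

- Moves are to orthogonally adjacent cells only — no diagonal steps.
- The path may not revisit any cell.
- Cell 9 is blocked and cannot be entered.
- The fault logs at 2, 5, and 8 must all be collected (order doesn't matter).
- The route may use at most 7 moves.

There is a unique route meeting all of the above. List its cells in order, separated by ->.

Any route must reach 2, 5, and 8 and still end at 1 within 7 moves, so the order of the required stops is forced.
Route from 6: up to 3, left to 2, 2× down (reaching 8), left to 7, 2× up (reaching 1) — 7 moves in all.
Check: all required cells visited; 7 ≤ 7 moves.

6 -> 3 -> 2 -> 5 -> 8 -> 7 -> 4 -> 1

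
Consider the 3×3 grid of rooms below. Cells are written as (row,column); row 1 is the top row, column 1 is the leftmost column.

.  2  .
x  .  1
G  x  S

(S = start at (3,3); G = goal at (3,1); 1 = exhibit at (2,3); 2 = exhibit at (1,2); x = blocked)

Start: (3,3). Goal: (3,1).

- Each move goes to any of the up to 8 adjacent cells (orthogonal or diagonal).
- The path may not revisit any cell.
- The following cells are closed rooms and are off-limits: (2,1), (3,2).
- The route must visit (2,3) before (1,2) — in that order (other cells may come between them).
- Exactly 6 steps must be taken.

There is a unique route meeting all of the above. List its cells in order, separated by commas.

(3,3), (2,3), (1,3), (1,2), (1,1), (2,2), (3,1)

The waypoints must appear in the order (2,3), (1,2), with no cell reused.
Route from (3,3): 2× up (reaching (1,3)), 2× left (reaching (1,1)), down-right to (2,2), down-left to (3,1) — 6 moves in all.
Check: order respected (1 at step 1, 2 at step 3); 6 moves as required.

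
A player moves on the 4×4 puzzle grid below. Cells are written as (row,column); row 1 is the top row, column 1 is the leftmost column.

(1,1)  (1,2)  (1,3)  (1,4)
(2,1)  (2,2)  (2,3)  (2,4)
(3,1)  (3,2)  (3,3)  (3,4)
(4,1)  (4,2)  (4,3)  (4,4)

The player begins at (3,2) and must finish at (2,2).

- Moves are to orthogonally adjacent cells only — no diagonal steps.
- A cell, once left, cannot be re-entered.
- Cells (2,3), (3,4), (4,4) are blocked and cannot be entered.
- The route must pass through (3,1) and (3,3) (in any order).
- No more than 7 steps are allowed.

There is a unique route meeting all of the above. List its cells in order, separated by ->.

(3,2) -> (3,3) -> (4,3) -> (4,2) -> (4,1) -> (3,1) -> (2,1) -> (2,2)

Any route must reach (3,1) and (3,3) and still end at (2,2) within 7 moves, so the order of the required stops is forced.
Route from (3,2): right 1 to (3,3), down 1 to (4,3), left 2 to (4,1), up 2 to (2,1), right 1 to (2,2) — 7 moves in all.
Check: all required cells visited; 7 ≤ 7 moves.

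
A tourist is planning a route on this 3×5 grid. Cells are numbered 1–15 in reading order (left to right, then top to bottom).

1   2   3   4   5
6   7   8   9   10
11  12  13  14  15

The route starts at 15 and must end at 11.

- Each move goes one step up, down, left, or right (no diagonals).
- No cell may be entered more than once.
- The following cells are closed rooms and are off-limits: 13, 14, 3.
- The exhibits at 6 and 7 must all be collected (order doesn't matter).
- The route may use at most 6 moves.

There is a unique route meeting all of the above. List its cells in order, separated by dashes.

Any route must reach 6 and 7 and still end at 11 within 6 moves, so the order of the required stops is forced.
Route from 15: up 1 to 10, left 4 to 6, down 1 to 11 — 6 moves in all.
Check: all required cells visited; 6 ≤ 6 moves.

15 - 10 - 9 - 8 - 7 - 6 - 11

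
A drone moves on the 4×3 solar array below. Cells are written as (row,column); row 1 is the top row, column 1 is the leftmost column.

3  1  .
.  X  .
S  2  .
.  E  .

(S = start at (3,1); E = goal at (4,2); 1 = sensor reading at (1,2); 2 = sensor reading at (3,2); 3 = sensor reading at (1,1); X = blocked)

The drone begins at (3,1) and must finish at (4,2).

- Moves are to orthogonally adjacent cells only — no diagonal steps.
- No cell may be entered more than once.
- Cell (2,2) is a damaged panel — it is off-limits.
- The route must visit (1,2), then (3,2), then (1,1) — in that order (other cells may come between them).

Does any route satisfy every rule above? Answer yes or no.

no

Ignoring the required order, 1 revisit-free route from (3,1) to (4,2) passes through all of (1,2), (3,2), and (1,1); the waypoint orders that occur are (1,1) → (1,2) → (3,2) (1) — never (1,2) → (3,2) → (1,1).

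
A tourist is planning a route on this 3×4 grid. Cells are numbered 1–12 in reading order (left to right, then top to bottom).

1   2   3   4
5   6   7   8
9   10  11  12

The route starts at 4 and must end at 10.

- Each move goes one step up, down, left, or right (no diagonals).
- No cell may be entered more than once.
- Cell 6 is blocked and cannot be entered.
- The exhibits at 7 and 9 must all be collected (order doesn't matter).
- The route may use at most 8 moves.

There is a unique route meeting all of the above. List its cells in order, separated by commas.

4, 8, 7, 3, 2, 1, 5, 9, 10

Any route must reach 7 and 9 and still end at 10 within 8 moves, so the order of the required stops is forced.
Route from 4: down to 8, left to 7, up to 3, 2× left (reaching 1), 2× down (reaching 9), right to 10 — 8 moves in all.
Check: all required cells visited; 8 ≤ 8 moves.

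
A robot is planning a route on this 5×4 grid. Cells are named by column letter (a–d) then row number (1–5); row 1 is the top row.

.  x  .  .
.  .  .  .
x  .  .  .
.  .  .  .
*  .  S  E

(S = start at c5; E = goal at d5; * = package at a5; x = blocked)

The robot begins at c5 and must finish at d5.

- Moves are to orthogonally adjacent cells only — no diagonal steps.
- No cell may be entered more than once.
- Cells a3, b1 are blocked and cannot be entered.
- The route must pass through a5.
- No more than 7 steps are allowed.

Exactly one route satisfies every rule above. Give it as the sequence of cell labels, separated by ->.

The 7-move cap with required stops at a5 leaves no slack for detours.
Route from c5: 2× left (reaching a5), up to a4, 3× right (reaching d4), down to d5 — 7 moves in all.
Check: all required cells visited; 7 ≤ 7 moves.

c5 -> b5 -> a5 -> a4 -> b4 -> c4 -> d4 -> d5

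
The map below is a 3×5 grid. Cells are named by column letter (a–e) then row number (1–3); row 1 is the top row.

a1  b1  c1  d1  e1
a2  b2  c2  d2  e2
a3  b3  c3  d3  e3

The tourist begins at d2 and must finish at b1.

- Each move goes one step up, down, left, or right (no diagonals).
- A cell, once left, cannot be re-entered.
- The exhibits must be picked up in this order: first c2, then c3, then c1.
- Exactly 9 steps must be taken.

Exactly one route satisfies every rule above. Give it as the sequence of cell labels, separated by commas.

d2, c2, c3, d3, e3, e2, e1, d1, c1, b1

The waypoints must appear in the order c2, c3, c1, with no cell reused.
Route from d2: left to c2, down to c3, 2× right (reaching e3), 2× up (reaching e1), 3× left (reaching b1) — 9 moves in all.
Check: order respected (c2 at step 1, c3 at step 2, c1 at step 8); 9 moves as required.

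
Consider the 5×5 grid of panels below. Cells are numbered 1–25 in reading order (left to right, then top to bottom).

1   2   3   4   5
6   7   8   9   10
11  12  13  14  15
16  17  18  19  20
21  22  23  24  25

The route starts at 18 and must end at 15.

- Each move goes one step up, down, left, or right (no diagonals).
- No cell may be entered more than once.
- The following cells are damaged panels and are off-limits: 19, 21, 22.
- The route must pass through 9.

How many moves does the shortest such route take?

5

Any route passes through 9 somewhere between 18 and 15. Summing Manhattan distances along the two legs (18 → 9 → 15) gives a lower bound of 3 + 2 = 5 moves.
A route of 5 moves achieves this: 18 → 13 → 8 → 9 → 14 → 15.
Since 5 matches the lower bound, it is optimal.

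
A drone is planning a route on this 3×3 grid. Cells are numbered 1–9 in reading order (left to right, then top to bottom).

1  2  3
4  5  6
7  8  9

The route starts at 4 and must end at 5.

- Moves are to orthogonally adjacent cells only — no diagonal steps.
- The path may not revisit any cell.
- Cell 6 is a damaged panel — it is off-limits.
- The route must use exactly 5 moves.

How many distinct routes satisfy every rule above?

0

Need simple routes of exactly 5 moves from 4 to 5 (Manhattan distance 1, so 2 moves are spent on a detour and 2 undoing it).
No route satisfies every constraint, so the count is 0.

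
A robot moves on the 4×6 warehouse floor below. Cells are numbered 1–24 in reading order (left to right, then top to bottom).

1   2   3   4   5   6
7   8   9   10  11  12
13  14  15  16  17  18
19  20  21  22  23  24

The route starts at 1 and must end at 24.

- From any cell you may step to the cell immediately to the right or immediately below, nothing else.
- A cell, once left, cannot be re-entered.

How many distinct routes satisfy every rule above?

56

A right/down-only route from 1 to 24 makes exactly 3 down-moves and 5 right-moves in some order.
With no other constraints that would be C(8,3) = 56 routes.
That gives 56 routes.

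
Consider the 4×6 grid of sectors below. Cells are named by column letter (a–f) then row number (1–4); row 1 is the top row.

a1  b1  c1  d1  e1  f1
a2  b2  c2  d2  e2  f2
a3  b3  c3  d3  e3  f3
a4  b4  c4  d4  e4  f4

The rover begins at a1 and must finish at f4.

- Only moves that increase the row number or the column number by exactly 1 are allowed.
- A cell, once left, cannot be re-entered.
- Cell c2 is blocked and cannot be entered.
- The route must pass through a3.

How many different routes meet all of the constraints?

A right/down-only route from a1 to f4 makes exactly 3 down-moves and 5 right-moves in some order.
With no other constraints that would be C(8,3) = 56 routes.
Split at a3 and multiply the segment counts (each segment already excludes blocked cells): a1→a3: 1; a3→f4: 6; product = 6.
That gives 6 routes.

6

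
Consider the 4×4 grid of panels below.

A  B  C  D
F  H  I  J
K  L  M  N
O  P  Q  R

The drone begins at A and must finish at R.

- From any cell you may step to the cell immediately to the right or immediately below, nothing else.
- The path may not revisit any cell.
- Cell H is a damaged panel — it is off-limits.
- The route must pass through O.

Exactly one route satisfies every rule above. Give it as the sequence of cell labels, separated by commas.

A, F, K, O, P, Q, R

Moves only go right or down, so the column and row indices never decrease.
Route from A: 3× down (reaching O), 3× right (reaching R) — 6 moves in all.
Check: all required cells visited.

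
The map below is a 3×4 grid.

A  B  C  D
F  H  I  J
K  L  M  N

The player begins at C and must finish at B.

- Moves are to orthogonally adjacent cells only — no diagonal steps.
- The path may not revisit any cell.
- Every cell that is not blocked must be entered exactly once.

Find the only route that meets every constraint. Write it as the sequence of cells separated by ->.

C -> D -> J -> N -> M -> I -> H -> L -> K -> F -> A -> B

Need to visit all 12 open cells exactly once, starting at C and ending at B.
Cell A has only two open neighbours (F and B), so the path must pass straight through it: one of those is the cell it's entered from and the other is where it exits.
Route from C: right to D, 2× down (reaching N), left to M, up to I, left to H, down to L, left to K, 2× up (reaching A), right to B — 11 moves in all.
Check: all 12 open cells covered.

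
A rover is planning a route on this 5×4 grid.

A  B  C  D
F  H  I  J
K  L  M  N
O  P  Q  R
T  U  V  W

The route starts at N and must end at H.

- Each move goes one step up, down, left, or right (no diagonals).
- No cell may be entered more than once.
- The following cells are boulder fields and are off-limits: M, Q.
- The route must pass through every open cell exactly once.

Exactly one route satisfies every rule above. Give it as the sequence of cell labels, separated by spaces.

Need to visit all 18 open cells exactly once, starting at N and ending at H.
Route from N: 2× down (reaching W), 3× left (reaching T), up to O, right to P, up to L, left to K, 2× up (reaching A), 3× right (reaching D), down to J, 2× left (reaching H) — 17 moves in all.
Check: all 18 open cells covered.

N R W V U T O P L K F A B C D J I H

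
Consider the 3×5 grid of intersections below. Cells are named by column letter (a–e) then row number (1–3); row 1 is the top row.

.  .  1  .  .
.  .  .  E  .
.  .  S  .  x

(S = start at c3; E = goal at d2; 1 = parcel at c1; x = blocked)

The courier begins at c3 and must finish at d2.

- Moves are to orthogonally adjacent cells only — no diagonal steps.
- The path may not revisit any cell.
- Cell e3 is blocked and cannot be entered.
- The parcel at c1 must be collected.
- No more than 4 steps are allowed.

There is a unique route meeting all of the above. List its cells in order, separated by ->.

c3 -> c2 -> c1 -> d1 -> d2

Any route must reach c1 and still end at d2 within 4 moves, so the order of the required stops is forced.
Route from c3: up 2 to c1, right 1 to d1, down 1 to d2 — 4 moves in all.
Check: all required cells visited; 4 ≤ 4 moves.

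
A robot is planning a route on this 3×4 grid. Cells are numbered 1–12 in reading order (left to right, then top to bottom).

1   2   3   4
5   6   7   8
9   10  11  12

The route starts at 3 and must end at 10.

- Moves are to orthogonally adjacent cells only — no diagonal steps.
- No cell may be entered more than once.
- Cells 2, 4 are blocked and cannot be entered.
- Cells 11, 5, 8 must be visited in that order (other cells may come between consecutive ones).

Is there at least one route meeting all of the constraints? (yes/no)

Even ignoring the required order, no revisit-free route from 3 to 10 manages to pass through all of 11, 5, and 8: branching out from 3, every path either misses one of them or, having collected them, can no longer reach 10 without re-entering a cell.

no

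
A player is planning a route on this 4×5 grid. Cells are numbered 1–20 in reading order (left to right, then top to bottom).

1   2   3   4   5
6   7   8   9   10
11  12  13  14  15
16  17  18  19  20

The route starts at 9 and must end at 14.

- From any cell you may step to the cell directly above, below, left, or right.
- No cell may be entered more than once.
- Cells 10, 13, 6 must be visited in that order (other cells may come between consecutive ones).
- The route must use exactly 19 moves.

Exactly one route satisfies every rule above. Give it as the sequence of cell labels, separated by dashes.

9 - 10 - 5 - 4 - 3 - 8 - 13 - 12 - 7 - 2 - 1 - 6 - 11 - 16 - 17 - 18 - 19 - 20 - 15 - 14

The waypoints must appear in the order 10, 13, 6, with no cell reused.
Route from 9: right 1 to 10, up 1 to 5, left 2 to 3, down 2 to 13, left 1 to 12, up 2 to 2, left 1 to 1, down 3 to 16, right 4 to 20, up 1 to 15, left 1 to 14 — 19 moves in all.
Check: order respected (10 at step 1, 13 at step 6, 6 at step 11); 19 moves as required.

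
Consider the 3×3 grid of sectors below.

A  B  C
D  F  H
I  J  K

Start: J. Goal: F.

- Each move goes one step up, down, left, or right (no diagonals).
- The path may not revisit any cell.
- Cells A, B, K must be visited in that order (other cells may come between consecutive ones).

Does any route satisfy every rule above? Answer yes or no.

Ignoring the required order, 1 revisit-free route from J to F passes through all of A, B, and K; the waypoint orders that occur are K → B → A (1) — never A → B → K.

no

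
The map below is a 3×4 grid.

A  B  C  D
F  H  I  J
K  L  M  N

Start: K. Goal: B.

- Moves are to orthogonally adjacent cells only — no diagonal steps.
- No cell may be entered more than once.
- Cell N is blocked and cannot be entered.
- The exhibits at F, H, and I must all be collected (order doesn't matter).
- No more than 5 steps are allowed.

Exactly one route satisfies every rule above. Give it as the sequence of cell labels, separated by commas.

The 5-move cap with required stops at F, H, I leaves no slack for detours.
Route from K: up 1 to F, right 2 to I, up 1 to C, left 1 to B — 5 moves in all.
Check: all required cells visited; 5 ≤ 5 moves.

K, F, H, I, C, B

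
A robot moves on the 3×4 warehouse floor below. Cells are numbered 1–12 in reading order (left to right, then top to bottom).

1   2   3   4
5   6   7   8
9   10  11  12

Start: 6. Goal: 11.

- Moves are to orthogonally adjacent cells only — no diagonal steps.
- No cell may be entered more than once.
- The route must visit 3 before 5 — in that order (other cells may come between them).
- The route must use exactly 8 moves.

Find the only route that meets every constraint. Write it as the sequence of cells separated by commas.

6, 7, 3, 2, 1, 5, 9, 10, 11

The waypoints must appear in the order 3, 5, with no cell reused.
Route from 6: right 1 to 7, up 1 to 3, left 2 to 1, down 2 to 9, right 2 to 11 — 8 moves in all.
Check: order respected (3 at step 2, 5 at step 5); 8 moves as required.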